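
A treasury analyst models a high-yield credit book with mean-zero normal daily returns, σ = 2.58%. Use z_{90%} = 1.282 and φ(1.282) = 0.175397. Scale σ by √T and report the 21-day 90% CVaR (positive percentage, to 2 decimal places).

σ_{21d} = 2.58% × √21 = 11.823%.
ES multiplier = φ(z)/(1−α) = 0.175397/0.1 = 1.754.
ES = 11.823% × 1.754 = 20.738%.

20.74%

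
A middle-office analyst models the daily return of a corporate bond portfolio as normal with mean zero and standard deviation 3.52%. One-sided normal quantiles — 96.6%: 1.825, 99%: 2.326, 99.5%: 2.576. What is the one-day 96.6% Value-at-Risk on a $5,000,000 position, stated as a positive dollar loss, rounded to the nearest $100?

$321,200

VaR = z·σ = 1.825 × 3.52% = 6.424%.
On $5,000,000: 0.06424 × $5,000,000 = $321,200.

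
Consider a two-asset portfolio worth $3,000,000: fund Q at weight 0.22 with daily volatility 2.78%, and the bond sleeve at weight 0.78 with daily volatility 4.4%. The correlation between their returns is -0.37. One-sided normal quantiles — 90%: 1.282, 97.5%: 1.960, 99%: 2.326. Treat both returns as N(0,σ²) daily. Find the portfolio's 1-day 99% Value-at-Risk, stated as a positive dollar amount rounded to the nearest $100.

$227,200

σ_p² = 0.22²·2.78² + 0.78²·4.4² + 2·-0.37·0.22·0.78·2.78·4.4 = 10.5994 (%²).
σ_p = √10.5994 = 3.256%.
VaR = 2.326 × 3.256% = 7.573%; on $3,000,000 that is $227,190.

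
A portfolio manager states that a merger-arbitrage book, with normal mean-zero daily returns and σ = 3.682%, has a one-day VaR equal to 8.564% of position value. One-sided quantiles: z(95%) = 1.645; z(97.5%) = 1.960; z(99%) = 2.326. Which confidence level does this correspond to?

Implied z = VaR/σ = 8.564 / 3.682 = 2.326.
This matches z(99%) = 2.326.

99%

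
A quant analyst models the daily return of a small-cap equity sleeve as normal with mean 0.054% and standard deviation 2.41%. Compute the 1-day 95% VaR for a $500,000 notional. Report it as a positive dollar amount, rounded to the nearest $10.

$19,550

At 95% one-sided, z = 1.645.
VaR = −μ + z·σ = −(0.054%) + 1.645 × 2.41% = 3.910%.
On $500,000: 0.03910 × $500,000 = $19,550.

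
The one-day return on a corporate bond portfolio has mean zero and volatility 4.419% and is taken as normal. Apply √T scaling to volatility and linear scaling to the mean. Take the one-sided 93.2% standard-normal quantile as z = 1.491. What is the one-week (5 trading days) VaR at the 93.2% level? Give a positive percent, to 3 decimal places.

14.733%

σ_{5d} = 4.419% × √5 = 9.881%.
VaR = 1.491 × 9.881% = 14.733%.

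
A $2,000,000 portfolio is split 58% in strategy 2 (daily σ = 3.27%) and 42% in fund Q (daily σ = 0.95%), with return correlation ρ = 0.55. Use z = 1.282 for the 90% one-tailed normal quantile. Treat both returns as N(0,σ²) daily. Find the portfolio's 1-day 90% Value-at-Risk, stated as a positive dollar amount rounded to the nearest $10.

σ_p² = 0.58²·3.27² + 0.42²·0.95² + 2·0.55·0.58·0.42·3.27·0.95 = 4.5887 (%²).
σ_p = √4.5887 = 2.142%.
VaR = 1.282 × 2.142% = 2.746%; on $2,000,000 that is $54,920.

$54,920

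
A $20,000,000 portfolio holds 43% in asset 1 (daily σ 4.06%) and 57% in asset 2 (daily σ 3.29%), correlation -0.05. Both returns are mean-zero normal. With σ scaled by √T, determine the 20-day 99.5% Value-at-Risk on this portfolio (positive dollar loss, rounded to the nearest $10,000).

$5,750,000

σ_p = √(0.43²·4.06² + 0.57²·3.29² + 2·-0.05·0.43·0.57·4.06·3.29) = 2.497%.
σ_{20d} = 2.497% × √20 = 11.167%.
z(99.5%) = 2.576.
VaR = 2.576 × 11.167% = 28.766%; on $20,000,000 that is $5,753,200.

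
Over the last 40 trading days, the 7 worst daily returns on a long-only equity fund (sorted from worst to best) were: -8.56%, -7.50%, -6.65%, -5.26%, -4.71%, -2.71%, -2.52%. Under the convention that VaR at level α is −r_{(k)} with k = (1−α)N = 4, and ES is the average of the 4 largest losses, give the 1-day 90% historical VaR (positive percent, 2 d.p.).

k = 4; the 4th lowest return is -5.26%, so VaR = 5.26%.

5.26%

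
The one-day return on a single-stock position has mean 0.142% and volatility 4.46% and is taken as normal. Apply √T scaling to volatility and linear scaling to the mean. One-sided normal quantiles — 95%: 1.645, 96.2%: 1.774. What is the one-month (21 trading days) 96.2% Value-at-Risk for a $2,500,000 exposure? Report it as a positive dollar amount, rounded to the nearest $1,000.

$832,000

σ_{21d} = 4.46% × √21 = 20.438%; μ_{21d} = 21 × 0.142% = 2.982%.
VaR = −(2.982%) + 1.774 × 20.438% = 33.275%.
On $2,500,000: 0.33275 × $2,500,000 = $831,875.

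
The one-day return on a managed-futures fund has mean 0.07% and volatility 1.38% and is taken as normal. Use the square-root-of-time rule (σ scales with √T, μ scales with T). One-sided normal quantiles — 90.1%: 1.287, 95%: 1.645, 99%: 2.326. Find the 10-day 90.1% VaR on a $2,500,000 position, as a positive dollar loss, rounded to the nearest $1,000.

σ_{10d} = 1.38% × √10 = 4.364%; μ_{10d} = 10 × 0.07% = 0.700%.
VaR = −(0.700%) + 1.287 × 4.364% = 4.916%.
On $2,500,000: 0.04916 × $2,500,000 = $122,900.

$123,000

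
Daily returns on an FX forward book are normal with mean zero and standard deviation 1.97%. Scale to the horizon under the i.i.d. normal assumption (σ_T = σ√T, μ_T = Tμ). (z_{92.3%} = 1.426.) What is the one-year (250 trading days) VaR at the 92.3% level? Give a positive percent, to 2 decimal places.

44.42%

σ_{250d} = 1.97% × √250 = 31.148%.
VaR = 1.426 × 31.148% = 44.417%.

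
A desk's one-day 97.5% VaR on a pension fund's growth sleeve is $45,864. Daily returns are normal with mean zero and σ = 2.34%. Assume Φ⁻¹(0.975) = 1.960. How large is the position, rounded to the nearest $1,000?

$1,000,000

VaR as a fraction of value: z·σ = 1.960 × 2.34% = 4.5864%.
Position = $45,864 / 0.045864 = $1,000,000.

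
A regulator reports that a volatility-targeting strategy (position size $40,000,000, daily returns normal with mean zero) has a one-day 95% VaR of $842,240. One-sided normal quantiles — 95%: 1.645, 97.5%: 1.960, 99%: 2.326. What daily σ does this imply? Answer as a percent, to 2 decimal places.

VaR as a fraction: $842,240 / $40,000,000 = 2.106%.
σ = VaR / z = 2.106% / 1.645 = 1.280%.

1.28%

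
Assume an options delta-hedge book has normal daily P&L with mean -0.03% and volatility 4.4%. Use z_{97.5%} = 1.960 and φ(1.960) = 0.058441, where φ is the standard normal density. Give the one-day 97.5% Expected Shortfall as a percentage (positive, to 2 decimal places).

Tail multiplier: φ(z)/(1−α) = 0.058441 / 0.025 = 2.338.
ES = −(-0.03%) + 4.4% × 2.338 = 10.317%.

10.32%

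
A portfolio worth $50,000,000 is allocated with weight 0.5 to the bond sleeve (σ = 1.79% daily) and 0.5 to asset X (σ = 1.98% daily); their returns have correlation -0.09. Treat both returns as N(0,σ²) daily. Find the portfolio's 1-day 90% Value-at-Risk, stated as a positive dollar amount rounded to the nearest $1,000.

σ_p² = 0.5²·1.79² + 0.5²·1.98² + 2·-0.09·0.5·0.5·1.79·1.98 = 1.6216 (%²).
σ_p = √1.6216 = 1.273%.
At 90%, z = 1.282.
VaR = 1.282 × 1.273% = 1.632%; on $50,000,000 that is $816,000.

$816,000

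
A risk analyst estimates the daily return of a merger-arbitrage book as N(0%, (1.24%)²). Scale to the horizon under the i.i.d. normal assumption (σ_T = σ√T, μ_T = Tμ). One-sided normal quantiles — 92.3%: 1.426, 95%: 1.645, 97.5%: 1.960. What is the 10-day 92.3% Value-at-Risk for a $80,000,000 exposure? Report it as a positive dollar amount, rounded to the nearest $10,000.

σ_{10d} = 1.24% × √10 = 3.921%.
VaR = 1.426 × 3.921% = 5.591%.
On $80,000,000: 0.05591 × $80,000,000 = $4,472,800.

$4,470,000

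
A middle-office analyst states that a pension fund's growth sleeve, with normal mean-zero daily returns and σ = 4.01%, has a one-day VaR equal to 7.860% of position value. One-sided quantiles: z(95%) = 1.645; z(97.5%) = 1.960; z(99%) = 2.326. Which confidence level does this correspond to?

Implied z = VaR/σ = 7.860 / 4.01 = 1.960.
This matches z(97.5%) = 1.960.

97.5%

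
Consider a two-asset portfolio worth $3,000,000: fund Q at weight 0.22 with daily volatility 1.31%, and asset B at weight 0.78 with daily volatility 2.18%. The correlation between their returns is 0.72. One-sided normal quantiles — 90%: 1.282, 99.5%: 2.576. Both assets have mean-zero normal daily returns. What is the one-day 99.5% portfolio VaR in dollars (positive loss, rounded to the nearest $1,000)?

σ_p² = 0.22²·1.31² + 0.78²·2.18² + 2·0.72·0.22·0.78·1.31·2.18 = 3.6801 (%²).
σ_p = √3.6801 = 1.918%.
VaR = 2.576 × 1.918% = 4.941%; on $3,000,000 that is $148,230.

$148,000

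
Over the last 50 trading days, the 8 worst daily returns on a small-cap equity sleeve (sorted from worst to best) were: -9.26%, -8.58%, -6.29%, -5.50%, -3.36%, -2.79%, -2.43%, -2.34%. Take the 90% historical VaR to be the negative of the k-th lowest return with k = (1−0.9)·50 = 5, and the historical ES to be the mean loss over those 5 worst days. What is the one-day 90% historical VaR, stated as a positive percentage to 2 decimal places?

k = 5; the 5th lowest return is -3.36%, so VaR = 3.36%.

3.36%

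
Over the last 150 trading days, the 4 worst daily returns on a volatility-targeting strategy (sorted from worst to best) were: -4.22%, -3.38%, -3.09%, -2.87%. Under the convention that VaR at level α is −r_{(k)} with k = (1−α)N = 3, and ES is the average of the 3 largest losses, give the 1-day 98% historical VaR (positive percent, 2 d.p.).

3.09%

k = 3; the 3rd lowest return is -3.09%, so VaR = 3.09%.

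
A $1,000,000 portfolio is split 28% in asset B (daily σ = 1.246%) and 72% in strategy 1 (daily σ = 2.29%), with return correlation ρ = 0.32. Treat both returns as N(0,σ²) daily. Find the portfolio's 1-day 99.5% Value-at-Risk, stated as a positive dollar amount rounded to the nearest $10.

σ_p² = 0.28²·1.246² + 0.72²·2.29² + 2·0.32·0.28·0.72·1.246·2.29 = 3.2084 (%²).
σ_p = √3.2084 = 1.791%.
At 99.5%, z = 2.576.
VaR = 2.576 × 1.791% = 4.614%; on $1,000,000 that is $46,140.

$46,140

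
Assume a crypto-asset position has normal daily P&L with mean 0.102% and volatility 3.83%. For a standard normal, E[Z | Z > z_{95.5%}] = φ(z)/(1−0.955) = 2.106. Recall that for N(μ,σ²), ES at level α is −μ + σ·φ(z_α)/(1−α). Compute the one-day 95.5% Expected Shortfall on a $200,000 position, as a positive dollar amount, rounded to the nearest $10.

ES = −(0.102%) + 3.83% × 2.106 = 7.964%.
On $200,000: 0.07964 × $200,000 = $15,928.

$15,930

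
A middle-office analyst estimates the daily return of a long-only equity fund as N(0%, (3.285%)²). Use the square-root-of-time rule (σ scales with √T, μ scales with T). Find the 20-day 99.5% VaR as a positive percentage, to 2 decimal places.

37.84%

At 99.5%, z = 2.576.
σ_{20d} = 3.285% × √20 = 14.691%.
VaR = 2.576 × 14.691% = 37.844%.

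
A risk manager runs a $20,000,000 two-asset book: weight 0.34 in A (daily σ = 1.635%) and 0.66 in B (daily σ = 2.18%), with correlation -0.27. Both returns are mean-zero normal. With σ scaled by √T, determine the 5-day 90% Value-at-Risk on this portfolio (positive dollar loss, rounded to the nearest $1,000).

σ_p = √(0.34²·1.635² + 0.66²·2.18² + 2·-0.27·0.34·0.66·1.635·2.18) = 1.395%.
σ_{5d} = 1.395% × √5 = 3.119%.
z(90%) = 1.282.
VaR = 1.282 × 3.119% = 3.999%; on $20,000,000 that is $799,800.

$800,000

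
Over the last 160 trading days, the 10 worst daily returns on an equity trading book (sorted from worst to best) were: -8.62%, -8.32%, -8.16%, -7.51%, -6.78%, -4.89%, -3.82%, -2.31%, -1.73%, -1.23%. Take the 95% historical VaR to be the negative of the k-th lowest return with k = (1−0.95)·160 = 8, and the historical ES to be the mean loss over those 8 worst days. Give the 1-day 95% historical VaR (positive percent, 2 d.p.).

k = 8; the 8th lowest return is -2.31%, so VaR = 2.31%.

2.31%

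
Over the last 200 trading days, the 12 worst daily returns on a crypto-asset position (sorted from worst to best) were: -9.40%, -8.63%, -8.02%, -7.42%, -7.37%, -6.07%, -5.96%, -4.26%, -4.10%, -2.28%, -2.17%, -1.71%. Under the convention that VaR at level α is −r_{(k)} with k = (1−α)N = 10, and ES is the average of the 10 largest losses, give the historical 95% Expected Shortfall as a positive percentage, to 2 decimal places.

The 10 worst returns sum to -63.51%.
ES = −(-63.51%) / 10 = 6.351% ≈ 6.35%.

6.35%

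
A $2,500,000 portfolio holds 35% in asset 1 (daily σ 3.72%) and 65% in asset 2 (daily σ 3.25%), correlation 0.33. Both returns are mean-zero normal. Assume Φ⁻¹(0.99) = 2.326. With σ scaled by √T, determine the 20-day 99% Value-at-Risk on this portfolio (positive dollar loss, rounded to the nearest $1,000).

σ_p = √(0.35²·3.72² + 0.65²·3.25² + 2·0.33·0.35·0.65·3.72·3.25) = 2.824%.
σ_{20d} = 2.824% × √20 = 12.629%.
VaR = 2.326 × 12.629% = 29.375%; on $2,500,000 that is $734,375.

$734,000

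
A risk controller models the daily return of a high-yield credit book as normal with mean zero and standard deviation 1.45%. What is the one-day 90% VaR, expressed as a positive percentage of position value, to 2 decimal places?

At 90% one-sided, z = 1.282.
VaR = z·σ = 1.282 × 1.45% = 1.859%.

1.86%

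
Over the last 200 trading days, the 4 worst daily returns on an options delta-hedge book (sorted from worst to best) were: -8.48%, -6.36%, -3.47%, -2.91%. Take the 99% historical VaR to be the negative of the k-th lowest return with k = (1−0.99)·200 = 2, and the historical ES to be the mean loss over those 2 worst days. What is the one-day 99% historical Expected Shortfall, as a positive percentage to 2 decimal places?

7.42%

The 2 worst returns sum to -14.84%.
ES = −(-14.84%) / 2 = 7.42%.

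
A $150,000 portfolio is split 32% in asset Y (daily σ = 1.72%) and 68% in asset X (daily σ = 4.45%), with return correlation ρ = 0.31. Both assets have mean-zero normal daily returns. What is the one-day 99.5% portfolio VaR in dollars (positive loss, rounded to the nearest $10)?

σ_p² = 0.32²·1.72² + 0.68²·4.45² + 2·0.31·0.32·0.68·1.72·4.45 = 10.4922 (%²).
σ_p = √10.4922 = 3.239%.
At 99.5%, z = 2.576.
VaR = 2.576 × 3.239% = 8.344%; on $150,000 that is $12,516.

$12,520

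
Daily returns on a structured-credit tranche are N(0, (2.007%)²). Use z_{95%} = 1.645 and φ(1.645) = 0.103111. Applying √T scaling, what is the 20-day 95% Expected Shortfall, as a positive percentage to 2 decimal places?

18.51%

σ_{20d} = 2.007% × √20 = 8.976%.
ES multiplier = φ(z)/(1−α) = 0.103111/0.05 = 2.062.
ES = 8.976% × 2.062 = 18.509%.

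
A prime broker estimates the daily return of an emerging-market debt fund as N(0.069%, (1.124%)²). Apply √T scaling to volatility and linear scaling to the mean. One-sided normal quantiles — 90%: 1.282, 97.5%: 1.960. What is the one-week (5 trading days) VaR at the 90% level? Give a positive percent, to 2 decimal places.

2.88%

σ_{5d} = 1.124% × √5 = 2.513%; μ_{5d} = 5 × 0.069% = 0.345%.
VaR = −(0.345%) + 1.282 × 2.513% = 2.877%.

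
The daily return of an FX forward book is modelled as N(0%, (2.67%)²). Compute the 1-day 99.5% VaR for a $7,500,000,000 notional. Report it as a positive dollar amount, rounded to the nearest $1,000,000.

At 99.5% one-sided, z = 2.576.
VaR = z·σ = 2.576 × 2.67% = 6.878%.
On $7,500,000,000: 0.06878 × $7,500,000,000 = $515,850,000.

$516,000,000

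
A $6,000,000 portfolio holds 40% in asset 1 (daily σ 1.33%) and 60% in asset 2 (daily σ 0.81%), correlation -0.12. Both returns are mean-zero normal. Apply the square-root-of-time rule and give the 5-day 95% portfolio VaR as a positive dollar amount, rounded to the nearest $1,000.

$149,000

σ_p = √(0.4²·1.33² + 0.6²·0.81² + 2·-0.12·0.4·0.6·1.33·0.81) = 0.676%.
σ_{5d} = 0.676% × √5 = 1.512%.
z(95%) = 1.645.
VaR = 1.645 × 1.512% = 2.487%; on $6,000,000 that is $149,220.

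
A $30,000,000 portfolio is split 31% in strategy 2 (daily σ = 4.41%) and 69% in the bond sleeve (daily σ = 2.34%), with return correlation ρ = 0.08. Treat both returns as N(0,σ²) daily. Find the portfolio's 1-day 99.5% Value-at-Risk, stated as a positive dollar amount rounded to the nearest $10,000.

$1,700,000

σ_p² = 0.31²·4.41² + 0.69²·2.34² + 2·0.08·0.31·0.69·4.41·2.34 = 4.8291 (%²).
σ_p = √4.8291 = 2.198%.
At 99.5%, z = 2.576.
VaR = 2.576 × 2.198% = 5.662%; on $30,000,000 that is $1,698,600.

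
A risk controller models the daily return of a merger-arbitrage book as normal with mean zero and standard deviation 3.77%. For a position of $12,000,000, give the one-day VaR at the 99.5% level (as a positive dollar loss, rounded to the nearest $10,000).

At 99.5% one-sided, z = 2.576.
VaR = z·σ = 2.576 × 3.77% = 9.712%.
On $12,000,000: 0.09712 × $12,000,000 = $1,165,440.

$1,170,000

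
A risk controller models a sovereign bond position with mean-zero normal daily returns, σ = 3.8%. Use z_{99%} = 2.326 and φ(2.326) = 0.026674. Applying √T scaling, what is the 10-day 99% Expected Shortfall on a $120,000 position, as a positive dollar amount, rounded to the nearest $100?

σ_{10d} = 3.8% × √10 = 12.017%.
ES multiplier = φ(z)/(1−α) = 0.026674/0.01 = 2.667.
ES = 12.017% × 2.667 = 32.049%; on $120,000: $38,459.

$38,500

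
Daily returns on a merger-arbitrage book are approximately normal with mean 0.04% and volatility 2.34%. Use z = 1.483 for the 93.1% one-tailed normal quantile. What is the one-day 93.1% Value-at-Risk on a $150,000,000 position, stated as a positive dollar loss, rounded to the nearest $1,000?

VaR = −μ + z·σ = −(0.04%) + 1.483 × 2.34% = 3.430%.
On $150,000,000: 0.03430 × $150,000,000 = $5,145,000.

$5,145,000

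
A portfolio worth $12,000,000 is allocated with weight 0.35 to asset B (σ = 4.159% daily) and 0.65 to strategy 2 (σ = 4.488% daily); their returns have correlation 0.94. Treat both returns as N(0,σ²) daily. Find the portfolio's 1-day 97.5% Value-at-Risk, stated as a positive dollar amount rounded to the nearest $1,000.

σ_p² = 0.35²·4.159² + 0.65²·4.488² + 2·0.94·0.35·0.65·4.159·4.488 = 18.6122 (%²).
σ_p = √18.6122 = 4.314%.
At 97.5%, z = 1.960.
VaR = 1.960 × 4.314% = 8.455%; on $12,000,000 that is $1,014,600.

$1,015,000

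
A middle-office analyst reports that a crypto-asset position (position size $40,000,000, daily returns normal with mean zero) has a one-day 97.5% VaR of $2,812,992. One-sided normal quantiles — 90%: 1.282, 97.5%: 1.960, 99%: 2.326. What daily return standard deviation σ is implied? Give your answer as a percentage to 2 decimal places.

3.59%

VaR as a fraction: $2,812,992 / $40,000,000 = 7.032%.
σ = VaR / z = 7.032% / 1.960 = 3.588%.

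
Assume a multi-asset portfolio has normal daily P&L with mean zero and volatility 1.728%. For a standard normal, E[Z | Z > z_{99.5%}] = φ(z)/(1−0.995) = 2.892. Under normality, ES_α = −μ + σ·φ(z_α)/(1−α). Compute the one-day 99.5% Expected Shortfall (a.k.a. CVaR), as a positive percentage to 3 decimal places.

ES = 1.728% × 2.892 = 4.997%.

4.997%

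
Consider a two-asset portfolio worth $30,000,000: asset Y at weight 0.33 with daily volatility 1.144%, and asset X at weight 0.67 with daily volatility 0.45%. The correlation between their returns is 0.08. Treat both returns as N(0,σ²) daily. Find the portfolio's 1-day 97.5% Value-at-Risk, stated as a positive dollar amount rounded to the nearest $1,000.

$295,000

σ_p² = 0.33²·1.144² + 0.67²·0.45² + 2·0.08·0.33·0.67·1.144·0.45 = 0.2516 (%²).
σ_p = √0.2516 = 0.502%.
At 97.5%, z = 1.960.
VaR = 1.960 × 0.502% = 0.984%; on $30,000,000 that is $295,200.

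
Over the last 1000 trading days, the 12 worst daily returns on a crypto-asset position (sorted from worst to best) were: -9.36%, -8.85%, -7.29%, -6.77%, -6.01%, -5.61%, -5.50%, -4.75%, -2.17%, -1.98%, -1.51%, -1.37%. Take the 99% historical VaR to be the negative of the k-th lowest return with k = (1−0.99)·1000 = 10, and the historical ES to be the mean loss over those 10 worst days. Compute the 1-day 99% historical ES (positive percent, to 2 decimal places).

5.83%

The 10 worst returns sum to -58.29%.
ES = −(-58.29%) / 10 = 5.829% ≈ 5.83%.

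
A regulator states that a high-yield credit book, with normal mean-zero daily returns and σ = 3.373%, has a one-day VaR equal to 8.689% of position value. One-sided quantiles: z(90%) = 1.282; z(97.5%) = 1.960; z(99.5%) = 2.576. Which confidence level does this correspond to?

99.5%

Implied z = VaR/σ = 8.689 / 3.373 = 2.576.
This matches z(99.5%) = 2.576.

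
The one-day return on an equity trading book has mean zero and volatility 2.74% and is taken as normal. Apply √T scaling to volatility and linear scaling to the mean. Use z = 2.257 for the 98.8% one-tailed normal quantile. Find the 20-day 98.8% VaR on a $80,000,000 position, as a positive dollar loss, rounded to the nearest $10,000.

$22,130,000

σ_{20d} = 2.74% × √20 = 12.254%.
VaR = 2.257 × 12.254% = 27.657%.
On $80,000,000: 0.27657 × $80,000,000 = $22,125,600.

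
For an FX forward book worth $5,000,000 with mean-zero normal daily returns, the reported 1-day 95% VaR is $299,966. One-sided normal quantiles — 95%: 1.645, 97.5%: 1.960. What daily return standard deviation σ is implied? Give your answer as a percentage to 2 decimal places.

3.65%

VaR as a fraction: $299,966 / $5,000,000 = 5.999%.
σ = VaR / z = 5.999% / 1.645 = 3.647%.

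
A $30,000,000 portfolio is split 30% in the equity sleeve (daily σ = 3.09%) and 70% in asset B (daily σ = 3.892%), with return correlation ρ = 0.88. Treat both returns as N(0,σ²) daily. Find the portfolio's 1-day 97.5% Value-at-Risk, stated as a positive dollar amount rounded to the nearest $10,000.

$2,100,000

σ_p² = 0.3²·3.09² + 0.7²·3.892² + 2·0.88·0.3·0.7·3.09·3.892 = 12.7266 (%²).
σ_p = √12.7266 = 3.567%.
At 97.5%, z = 1.960.
VaR = 1.960 × 3.567% = 6.991%; on $30,000,000 that is $2,097,300.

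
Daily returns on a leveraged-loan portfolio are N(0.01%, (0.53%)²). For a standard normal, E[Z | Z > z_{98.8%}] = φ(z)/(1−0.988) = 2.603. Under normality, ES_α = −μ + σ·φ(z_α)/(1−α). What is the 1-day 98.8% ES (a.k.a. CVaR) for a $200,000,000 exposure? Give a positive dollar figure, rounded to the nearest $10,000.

ES = −(0.01%) + 0.53% × 2.603 = 1.370%.
On $200,000,000: 0.01370 × $200,000,000 = $2,740,000.

$2,740,000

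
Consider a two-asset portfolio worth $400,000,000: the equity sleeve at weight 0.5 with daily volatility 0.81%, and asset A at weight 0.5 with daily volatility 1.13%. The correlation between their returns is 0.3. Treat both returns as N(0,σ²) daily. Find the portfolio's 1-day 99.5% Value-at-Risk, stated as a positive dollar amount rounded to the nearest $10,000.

$8,120,000

σ_p² = 0.5²·0.81² + 0.5²·1.13² + 2·0.3·0.5·0.5·0.81·1.13 = 0.6205 (%²).
σ_p = √0.6205 = 0.788%.
At 99.5%, z = 2.576.
VaR = 2.576 × 0.788% = 2.030%; on $400,000,000 that is $8,120,000.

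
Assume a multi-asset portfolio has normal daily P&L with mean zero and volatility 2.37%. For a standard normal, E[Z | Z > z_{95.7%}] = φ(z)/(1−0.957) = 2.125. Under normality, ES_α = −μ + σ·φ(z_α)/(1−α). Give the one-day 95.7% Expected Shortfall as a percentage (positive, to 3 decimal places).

5.036%

ES = 2.37% × 2.125 = 5.036%.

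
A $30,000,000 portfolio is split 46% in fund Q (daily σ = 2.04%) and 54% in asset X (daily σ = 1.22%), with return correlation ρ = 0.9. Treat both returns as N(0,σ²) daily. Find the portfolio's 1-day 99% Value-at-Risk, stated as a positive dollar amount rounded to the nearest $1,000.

$1,087,000

σ_p² = 0.46²·2.04² + 0.54²·1.22² + 2·0.9·0.46·0.54·2.04·1.22 = 2.4274 (%²).
σ_p = √2.4274 = 1.558%.
At 99%, z = 2.326.
VaR = 2.326 × 1.558% = 3.624%; on $30,000,000 that is $1,087,200.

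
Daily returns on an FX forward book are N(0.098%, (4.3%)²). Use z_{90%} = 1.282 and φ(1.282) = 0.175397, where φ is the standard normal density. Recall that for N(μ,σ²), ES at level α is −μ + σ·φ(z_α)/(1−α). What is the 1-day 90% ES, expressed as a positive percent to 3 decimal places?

7.444%

Tail multiplier: φ(z)/(1−α) = 0.175397 / 0.1 = 1.754.
ES = −(0.098%) + 4.3% × 1.754 = 7.444%.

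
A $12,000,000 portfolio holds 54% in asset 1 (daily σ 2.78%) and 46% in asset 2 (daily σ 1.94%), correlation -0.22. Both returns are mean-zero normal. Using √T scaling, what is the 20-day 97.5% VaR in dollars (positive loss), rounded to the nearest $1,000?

σ_p = √(0.54²·2.78² + 0.46²·1.94² + 2·-0.22·0.54·0.46·2.78·1.94) = 1.569%.
σ_{20d} = 1.569% × √20 = 7.017%.
z(97.5%) = 1.960.
VaR = 1.960 × 7.017% = 13.753%; on $12,000,000 that is $1,650,360.

$1,650,000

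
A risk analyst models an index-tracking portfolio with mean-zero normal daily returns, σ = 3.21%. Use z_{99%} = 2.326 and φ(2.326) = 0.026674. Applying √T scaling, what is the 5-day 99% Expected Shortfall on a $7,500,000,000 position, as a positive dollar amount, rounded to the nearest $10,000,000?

$1,440,000,000

σ_{5d} = 3.21% × √5 = 7.178%.
ES multiplier = φ(z)/(1−α) = 0.026674/0.01 = 2.667.
ES = 7.178% × 2.667 = 19.144%; on $7,500,000,000: $1,435,800,000.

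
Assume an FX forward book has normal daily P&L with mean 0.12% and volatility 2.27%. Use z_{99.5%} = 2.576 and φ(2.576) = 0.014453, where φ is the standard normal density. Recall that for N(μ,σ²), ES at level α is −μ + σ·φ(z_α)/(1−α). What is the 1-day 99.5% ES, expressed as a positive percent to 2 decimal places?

6.44%

Tail multiplier: φ(z)/(1−α) = 0.014453 / 0.005 = 2.891.
ES = −(0.12%) + 2.27% × 2.891 = 6.443%.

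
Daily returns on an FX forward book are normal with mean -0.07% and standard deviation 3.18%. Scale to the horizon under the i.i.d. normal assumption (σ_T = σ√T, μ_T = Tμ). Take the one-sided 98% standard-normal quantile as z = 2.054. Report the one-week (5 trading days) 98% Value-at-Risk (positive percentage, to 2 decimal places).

σ_{5d} = 3.18% × √5 = 7.111%; μ_{5d} = 5 × -0.07% = -0.350%.
VaR = −(-0.350%) + 2.054 × 7.111% = 14.956%.

14.96%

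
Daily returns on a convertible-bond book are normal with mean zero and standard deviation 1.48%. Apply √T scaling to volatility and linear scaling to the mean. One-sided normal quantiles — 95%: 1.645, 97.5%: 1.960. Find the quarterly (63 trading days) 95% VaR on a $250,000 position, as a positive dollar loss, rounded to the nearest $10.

$48,310

σ_{63d} = 1.48% × √63 = 11.747%.
VaR = 1.645 × 11.747% = 19.324%.
On $250,000: 0.19324 × $250,000 = $48,310.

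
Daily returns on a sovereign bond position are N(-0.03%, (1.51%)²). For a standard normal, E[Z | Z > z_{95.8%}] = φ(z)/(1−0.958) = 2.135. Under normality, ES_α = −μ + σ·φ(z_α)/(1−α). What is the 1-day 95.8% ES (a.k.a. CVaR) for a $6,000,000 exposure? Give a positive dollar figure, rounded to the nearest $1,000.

$195,000

ES = −(-0.03%) + 1.51% × 2.135 = 3.254%.
On $6,000,000: 0.03254 × $6,000,000 = $195,240.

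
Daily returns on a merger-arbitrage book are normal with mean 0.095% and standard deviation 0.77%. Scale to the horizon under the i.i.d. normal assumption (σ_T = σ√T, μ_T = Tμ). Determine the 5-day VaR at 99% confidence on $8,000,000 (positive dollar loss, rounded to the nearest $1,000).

At 99%, z = 2.326.
σ_{5d} = 0.77% × √5 = 1.722%; μ_{5d} = 5 × 0.095% = 0.475%.
VaR = −(0.475%) + 2.326 × 1.722% = 3.530%.
On $8,000,000: 0.03530 × $8,000,000 = $282,400.

$282,000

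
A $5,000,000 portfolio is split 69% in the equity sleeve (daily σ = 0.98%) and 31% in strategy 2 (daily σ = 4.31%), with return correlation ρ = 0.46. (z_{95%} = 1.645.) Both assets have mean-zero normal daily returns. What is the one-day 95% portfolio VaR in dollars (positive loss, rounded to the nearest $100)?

$144,200

σ_p² = 0.69²·0.98² + 0.31²·4.31² + 2·0.46·0.69·0.31·0.98·4.31 = 3.0736 (%²).
σ_p = √3.0736 = 1.753%.
VaR = 1.645 × 1.753% = 2.884%; on $5,000,000 that is $144,200.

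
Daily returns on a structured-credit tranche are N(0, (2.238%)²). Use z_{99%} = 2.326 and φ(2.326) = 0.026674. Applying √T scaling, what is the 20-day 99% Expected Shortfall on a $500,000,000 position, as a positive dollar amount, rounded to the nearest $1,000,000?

$133,000,000

σ_{20d} = 2.238% × √20 = 10.009%.
ES multiplier = φ(z)/(1−α) = 0.026674/0.01 = 2.667.
ES = 10.009% × 2.667 = 26.694%; on $500,000,000: $133,470,000.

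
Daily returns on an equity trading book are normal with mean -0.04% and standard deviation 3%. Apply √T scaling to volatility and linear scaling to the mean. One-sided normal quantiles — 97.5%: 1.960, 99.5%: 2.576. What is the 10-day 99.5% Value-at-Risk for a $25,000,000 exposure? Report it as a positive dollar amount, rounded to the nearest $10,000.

$6,210,000

σ_{10d} = 3% × √10 = 9.487%; μ_{10d} = 10 × -0.04% = -0.400%.
VaR = −(-0.400%) + 2.576 × 9.487% = 24.839%.
On $25,000,000: 0.24839 × $25,000,000 = $6,209,750.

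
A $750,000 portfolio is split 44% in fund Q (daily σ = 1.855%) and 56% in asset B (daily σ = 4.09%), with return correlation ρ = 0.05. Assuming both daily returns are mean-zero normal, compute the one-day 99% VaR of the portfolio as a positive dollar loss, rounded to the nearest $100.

σ_p² = 0.44²·1.855² + 0.56²·4.09² + 2·0.05·0.44·0.56·1.855·4.09 = 6.0991 (%²).
σ_p = √6.0991 = 2.470%.
At 99%, z = 2.326.
VaR = 2.326 × 2.470% = 5.745%; on $750,000 that is $43,088.

$43,100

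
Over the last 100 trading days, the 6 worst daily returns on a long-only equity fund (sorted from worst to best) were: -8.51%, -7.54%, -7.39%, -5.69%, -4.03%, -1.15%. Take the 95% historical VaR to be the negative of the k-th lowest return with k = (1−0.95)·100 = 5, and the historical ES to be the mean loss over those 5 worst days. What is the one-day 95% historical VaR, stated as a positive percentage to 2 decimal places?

4.03%

k = 5; the 5th lowest return is -4.03%, so VaR = 4.03%.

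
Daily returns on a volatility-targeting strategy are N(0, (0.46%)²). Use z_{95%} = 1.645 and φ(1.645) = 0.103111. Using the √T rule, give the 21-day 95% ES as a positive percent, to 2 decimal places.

4.35%

σ_{21d} = 0.46% × √21 = 2.108%.
ES multiplier = φ(z)/(1−α) = 0.103111/0.05 = 2.062.
ES = 2.108% × 2.062 = 4.347%.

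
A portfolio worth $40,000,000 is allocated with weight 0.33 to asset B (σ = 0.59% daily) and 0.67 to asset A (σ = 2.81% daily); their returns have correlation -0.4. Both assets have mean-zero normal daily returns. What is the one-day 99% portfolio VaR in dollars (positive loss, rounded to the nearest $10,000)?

σ_p² = 0.33²·0.59² + 0.67²·2.81² + 2·-0.4·0.33·0.67·0.59·2.81 = 3.2892 (%²).
σ_p = √3.2892 = 1.814%.
At 99%, z = 2.326.
VaR = 2.326 × 1.814% = 4.219%; on $40,000,000 that is $1,687,600.

$1,690,000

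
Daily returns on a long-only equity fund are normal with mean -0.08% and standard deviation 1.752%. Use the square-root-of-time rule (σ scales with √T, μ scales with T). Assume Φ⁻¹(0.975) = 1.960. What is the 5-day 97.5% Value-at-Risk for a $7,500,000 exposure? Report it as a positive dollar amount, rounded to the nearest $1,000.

σ_{5d} = 1.752% × √5 = 3.918%; μ_{5d} = 5 × -0.08% = -0.400%.
VaR = −(-0.400%) + 1.960 × 3.918% = 8.079%.
On $7,500,000: 0.08079 × $7,500,000 = $605,925.

$606,000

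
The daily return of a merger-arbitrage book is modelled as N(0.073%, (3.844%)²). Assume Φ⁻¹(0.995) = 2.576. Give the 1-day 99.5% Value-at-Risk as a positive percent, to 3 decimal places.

VaR = −μ + z·σ = −(0.073%) + 2.576 × 3.844% = 9.829%.

9.829%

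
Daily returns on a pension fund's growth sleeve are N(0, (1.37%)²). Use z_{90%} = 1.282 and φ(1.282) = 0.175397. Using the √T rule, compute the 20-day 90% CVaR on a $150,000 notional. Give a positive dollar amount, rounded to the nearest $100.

σ_{20d} = 1.37% × √20 = 6.127%.
ES multiplier = φ(z)/(1−α) = 0.175397/0.1 = 1.754.
ES = 6.127% × 1.754 = 10.747%; on $150,000: $16,120.

$16,100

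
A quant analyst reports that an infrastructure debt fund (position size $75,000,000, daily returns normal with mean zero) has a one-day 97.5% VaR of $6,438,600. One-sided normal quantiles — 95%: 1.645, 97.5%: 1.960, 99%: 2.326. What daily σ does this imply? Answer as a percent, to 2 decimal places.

VaR as a fraction: $6,438,600 / $75,000,000 = 8.585%.
σ = VaR / z = 8.585% / 1.960 = 4.380%.

4.38%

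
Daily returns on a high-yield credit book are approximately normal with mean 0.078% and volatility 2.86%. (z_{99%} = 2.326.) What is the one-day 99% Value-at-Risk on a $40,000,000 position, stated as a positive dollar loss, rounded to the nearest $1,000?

$2,630,000

VaR = −μ + z·σ = −(0.078%) + 2.326 × 2.86% = 6.574%.
On $40,000,000: 0.06574 × $40,000,000 = $2,629,600.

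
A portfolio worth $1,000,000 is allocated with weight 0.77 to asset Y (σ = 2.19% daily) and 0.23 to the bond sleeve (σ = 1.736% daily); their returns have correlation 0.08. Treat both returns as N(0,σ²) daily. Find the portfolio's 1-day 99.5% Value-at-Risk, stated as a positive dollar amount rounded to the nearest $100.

σ_p² = 0.77²·2.19² + 0.23²·1.736² + 2·0.08·0.77·0.23·2.19·1.736 = 3.1108 (%²).
σ_p = √3.1108 = 1.764%.
At 99.5%, z = 2.576.
VaR = 2.576 × 1.764% = 4.544%; on $1,000,000 that is $45,440.

$45,400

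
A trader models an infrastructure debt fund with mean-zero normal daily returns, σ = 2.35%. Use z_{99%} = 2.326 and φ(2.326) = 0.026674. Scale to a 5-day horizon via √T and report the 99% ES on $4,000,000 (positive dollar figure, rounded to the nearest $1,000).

$561,000

σ_{5d} = 2.35% × √5 = 5.255%.
ES multiplier = φ(z)/(1−α) = 0.026674/0.01 = 2.667.
ES = 5.255% × 2.667 = 14.015%; on $4,000,000: $560,600.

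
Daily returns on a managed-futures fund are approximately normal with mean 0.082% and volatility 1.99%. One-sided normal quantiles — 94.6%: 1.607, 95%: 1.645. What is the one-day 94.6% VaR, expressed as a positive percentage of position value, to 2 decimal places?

3.12%

VaR = −μ + z·σ = −(0.082%) + 1.607 × 1.99% = 3.116%.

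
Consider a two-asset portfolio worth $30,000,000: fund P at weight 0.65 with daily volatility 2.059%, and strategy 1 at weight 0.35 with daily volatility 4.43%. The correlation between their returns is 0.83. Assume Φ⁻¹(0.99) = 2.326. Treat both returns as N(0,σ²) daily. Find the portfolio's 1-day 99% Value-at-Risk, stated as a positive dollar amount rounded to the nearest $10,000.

$1,930,000

σ_p² = 0.65²·2.059² + 0.35²·4.43² + 2·0.83·0.65·0.35·2.059·4.43 = 7.6399 (%²).
σ_p = √7.6399 = 2.764%.
VaR = 2.326 × 2.764% = 6.429%; on $30,000,000 that is $1,928,700.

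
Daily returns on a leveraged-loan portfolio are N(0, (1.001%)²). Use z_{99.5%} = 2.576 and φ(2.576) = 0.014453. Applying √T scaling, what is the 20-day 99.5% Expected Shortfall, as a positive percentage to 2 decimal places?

σ_{20d} = 1.001% × √20 = 4.477%.
ES multiplier = φ(z)/(1−α) = 0.014453/0.005 = 2.891.
ES = 4.477% × 2.891 = 12.943%.

12.94%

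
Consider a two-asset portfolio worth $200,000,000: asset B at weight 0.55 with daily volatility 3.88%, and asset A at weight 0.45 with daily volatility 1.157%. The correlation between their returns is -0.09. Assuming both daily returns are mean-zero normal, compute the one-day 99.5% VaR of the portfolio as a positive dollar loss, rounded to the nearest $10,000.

σ_p² = 0.55²·3.88² + 0.45²·1.157² + 2·-0.09·0.55·0.45·3.88·1.157 = 4.6250 (%²).
σ_p = √4.6250 = 2.151%.
At 99.5%, z = 2.576.
VaR = 2.576 × 2.151% = 5.541%; on $200,000,000 that is $11,082,000.

$11,080,000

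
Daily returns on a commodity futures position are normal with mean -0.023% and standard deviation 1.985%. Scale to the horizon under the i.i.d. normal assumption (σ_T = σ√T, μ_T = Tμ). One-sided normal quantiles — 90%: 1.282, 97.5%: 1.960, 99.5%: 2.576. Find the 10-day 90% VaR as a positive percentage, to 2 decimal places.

8.28%

σ_{10d} = 1.985% × √10 = 6.277%; μ_{10d} = 10 × -0.023% = -0.230%.
VaR = −(-0.230%) + 1.282 × 6.277% = 8.277%.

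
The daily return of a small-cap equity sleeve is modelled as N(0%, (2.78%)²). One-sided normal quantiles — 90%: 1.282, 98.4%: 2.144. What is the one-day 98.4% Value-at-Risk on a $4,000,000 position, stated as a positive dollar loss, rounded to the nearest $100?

VaR = z·σ = 2.144 × 2.78% = 5.960%.
On $4,000,000: 0.05960 × $4,000,000 = $238,400.

$238,400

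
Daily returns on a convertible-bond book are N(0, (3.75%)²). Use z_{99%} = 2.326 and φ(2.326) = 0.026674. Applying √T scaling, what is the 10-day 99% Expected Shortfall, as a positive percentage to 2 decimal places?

31.63%

σ_{10d} = 3.75% × √10 = 11.859%.
ES multiplier = φ(z)/(1−α) = 0.026674/0.01 = 2.667.
ES = 11.859% × 2.667 = 31.628%.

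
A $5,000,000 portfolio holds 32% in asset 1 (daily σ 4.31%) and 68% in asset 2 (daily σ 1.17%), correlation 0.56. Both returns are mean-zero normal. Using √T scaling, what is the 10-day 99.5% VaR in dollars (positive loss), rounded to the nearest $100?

σ_p = √(0.32²·4.31² + 0.68²·1.17² + 2·0.56·0.32·0.68·4.31·1.17) = 1.940%.
σ_{10d} = 1.940% × √10 = 6.135%.
z(99.5%) = 2.576.
VaR = 2.576 × 6.135% = 15.804%; on $5,000,000 that is $790,200.

$790,200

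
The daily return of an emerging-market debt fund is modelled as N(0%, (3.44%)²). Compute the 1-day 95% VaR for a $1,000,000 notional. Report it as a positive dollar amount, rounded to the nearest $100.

$56,600

At 95% one-sided, z = 1.645.
VaR = z·σ = 1.645 × 3.44% = 5.659%.
On $1,000,000: 0.05659 × $1,000,000 = $56,590.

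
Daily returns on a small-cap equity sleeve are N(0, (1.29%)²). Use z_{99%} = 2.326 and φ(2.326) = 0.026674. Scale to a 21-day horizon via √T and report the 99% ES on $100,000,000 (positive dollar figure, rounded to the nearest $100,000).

σ_{21d} = 1.29% × √21 = 5.912%.
ES multiplier = φ(z)/(1−α) = 0.026674/0.01 = 2.667.
ES = 5.912% × 2.667 = 15.767%; on $100,000,000: $15,767,000.

$15,800,000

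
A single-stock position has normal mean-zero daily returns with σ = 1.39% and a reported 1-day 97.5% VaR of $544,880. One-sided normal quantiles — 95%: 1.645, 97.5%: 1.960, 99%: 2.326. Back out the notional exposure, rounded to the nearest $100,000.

$20,000,000

VaR as a fraction of value: z·σ = 1.960 × 1.39% = 2.7244%.
Position = $544,880 / 0.027244 = $20,000,000.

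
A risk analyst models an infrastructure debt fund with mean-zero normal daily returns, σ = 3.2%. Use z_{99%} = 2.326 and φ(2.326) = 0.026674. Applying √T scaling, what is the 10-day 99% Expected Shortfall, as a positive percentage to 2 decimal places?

26.99%

σ_{10d} = 3.2% × √10 = 10.119%.
ES multiplier = φ(z)/(1−α) = 0.026674/0.01 = 2.667.
ES = 10.119% × 2.667 = 26.987%.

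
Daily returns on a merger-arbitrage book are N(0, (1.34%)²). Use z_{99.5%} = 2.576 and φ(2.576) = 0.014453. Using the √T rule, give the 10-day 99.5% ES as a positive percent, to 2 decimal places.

σ_{10d} = 1.34% × √10 = 4.237%.
ES multiplier = φ(z)/(1−α) = 0.014453/0.005 = 2.891.
ES = 4.237% × 2.891 = 12.249%.

12.25%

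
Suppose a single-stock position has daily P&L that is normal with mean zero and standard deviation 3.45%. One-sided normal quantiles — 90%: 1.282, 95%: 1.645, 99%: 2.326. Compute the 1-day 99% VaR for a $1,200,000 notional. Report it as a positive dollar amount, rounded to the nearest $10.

$96,300

VaR = z·σ = 2.326 × 3.45% = 8.025%.
On $1,200,000: 0.08025 × $1,200,000 = $96,300.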